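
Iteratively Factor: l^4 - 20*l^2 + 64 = (l + 4)*(l^3 - 4*l^2 - 4*l + 16) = (l - 4)*(l + 4)*(l^2 - 4) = (l - 4)*(l - 2)*(l + 4)*(l + 2)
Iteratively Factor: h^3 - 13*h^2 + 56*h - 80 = (h - 4)*(h^2 - 9*h + 20) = (h - 4)^2*(h - 5)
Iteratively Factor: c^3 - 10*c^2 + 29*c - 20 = (c - 1)*(c^2 - 9*c + 20) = (c - 5)*(c - 1)*(c - 4)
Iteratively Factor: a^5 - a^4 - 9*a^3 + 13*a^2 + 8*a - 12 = (a + 3)*(a^4 - 4*a^3 + 3*a^2 + 4*a - 4) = (a - 2)*(a + 3)*(a^3 - 2*a^2 - a + 2) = (a - 2)^2*(a + 3)*(a^2 - 1) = (a - 2)^2*(a + 1)*(a + 3)*(a - 1)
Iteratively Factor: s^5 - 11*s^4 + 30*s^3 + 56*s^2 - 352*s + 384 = (s - 4)*(s^4 - 7*s^3 + 2*s^2 + 64*s - 96) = (s - 4)^2*(s^3 - 3*s^2 - 10*s + 24) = (s - 4)^3*(s^2 + s - 6) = (s - 4)^3*(s - 2)*(s + 3)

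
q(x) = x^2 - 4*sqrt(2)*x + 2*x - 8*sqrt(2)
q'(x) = 2*x - 4*sqrt(2) + 2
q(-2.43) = 3.48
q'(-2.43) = -8.52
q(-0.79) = -7.80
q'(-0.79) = -5.24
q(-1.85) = -1.13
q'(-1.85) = -7.36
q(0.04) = -11.46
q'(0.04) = -3.58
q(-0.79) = -7.80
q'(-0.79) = -5.24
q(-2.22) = 1.73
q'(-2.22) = -8.10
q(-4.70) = 27.96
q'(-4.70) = -13.06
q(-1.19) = -5.55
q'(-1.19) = -6.04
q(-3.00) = 8.66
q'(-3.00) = -9.66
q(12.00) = 88.80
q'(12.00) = 20.34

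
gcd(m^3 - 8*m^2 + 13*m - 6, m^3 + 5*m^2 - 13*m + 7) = m^2 - 2*m + 1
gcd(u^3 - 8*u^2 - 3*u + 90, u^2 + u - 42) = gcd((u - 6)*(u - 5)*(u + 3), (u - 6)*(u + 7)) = u - 6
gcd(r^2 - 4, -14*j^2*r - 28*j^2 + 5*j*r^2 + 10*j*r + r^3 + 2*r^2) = r + 2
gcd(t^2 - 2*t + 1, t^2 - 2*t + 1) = t^2 - 2*t + 1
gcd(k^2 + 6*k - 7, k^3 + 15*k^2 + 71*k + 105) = k + 7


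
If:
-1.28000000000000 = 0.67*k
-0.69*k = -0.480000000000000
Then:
No Solution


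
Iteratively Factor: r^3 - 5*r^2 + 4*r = (r)*(r^2 - 5*r + 4) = r*(r - 1)*(r - 4)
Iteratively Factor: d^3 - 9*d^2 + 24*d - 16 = (d - 4)*(d^2 - 5*d + 4) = (d - 4)*(d - 1)*(d - 4)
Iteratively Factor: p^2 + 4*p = (p)*(p + 4)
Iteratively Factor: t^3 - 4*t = (t)*(t^2 - 4) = t*(t + 2)*(t - 2)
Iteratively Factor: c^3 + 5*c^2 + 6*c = (c + 2)*(c^2 + 3*c) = (c + 2)*(c + 3)*(c)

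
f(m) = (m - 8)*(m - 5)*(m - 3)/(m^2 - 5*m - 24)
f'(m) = (5 - 2*m)*(m - 8)*(m - 5)*(m - 3)/(m^2 - 5*m - 24)^2 + (m - 8)*(m - 5)/(m^2 - 5*m - 24) + (m - 8)*(m - 3)/(m^2 - 5*m - 24) + (m - 5)*(m - 3)/(m^2 - 5*m - 24) = (m^2 + 6*m - 39)/(m^2 + 6*m + 9)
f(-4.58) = -45.96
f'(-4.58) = -18.23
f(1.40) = 1.31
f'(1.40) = -1.48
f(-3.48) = -114.48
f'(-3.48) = -207.33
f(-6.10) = -32.58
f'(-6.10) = -3.99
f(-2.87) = 355.36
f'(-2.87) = -2839.24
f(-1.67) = 23.42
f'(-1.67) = -26.14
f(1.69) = 0.92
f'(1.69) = -1.18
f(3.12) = -0.04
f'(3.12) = -0.28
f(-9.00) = -28.00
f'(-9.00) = -0.33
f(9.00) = 2.00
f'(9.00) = 0.67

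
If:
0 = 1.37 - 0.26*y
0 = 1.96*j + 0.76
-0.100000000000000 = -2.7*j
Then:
No Solution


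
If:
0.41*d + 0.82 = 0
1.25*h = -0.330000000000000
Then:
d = -2.00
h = -0.26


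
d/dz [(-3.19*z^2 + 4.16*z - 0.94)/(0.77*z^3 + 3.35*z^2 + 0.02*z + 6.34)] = (2.4563*z^4 - 6.4064*z^3 - 11.8284*z^2 - 34.1512*z + 26.3932)/(0.5929*z^6 + 5.159*z^5 + 11.2533*z^4 + 9.8976*z^3 + 42.4784*z^2 + 0.2536*z + 40.1956)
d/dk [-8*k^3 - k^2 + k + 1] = -24*k^2 - 2*k + 1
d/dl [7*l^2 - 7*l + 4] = 14*l - 7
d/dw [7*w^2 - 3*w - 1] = 14*w - 3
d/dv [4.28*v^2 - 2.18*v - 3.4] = 8.56*v - 2.18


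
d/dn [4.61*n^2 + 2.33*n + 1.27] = 9.22*n + 2.33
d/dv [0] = 0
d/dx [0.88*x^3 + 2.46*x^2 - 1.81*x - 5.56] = 2.64*x^2 + 4.92*x - 1.81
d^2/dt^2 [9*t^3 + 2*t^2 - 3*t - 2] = 54*t + 4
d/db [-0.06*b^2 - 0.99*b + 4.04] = -0.12*b - 0.99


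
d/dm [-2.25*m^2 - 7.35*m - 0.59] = -4.5*m - 7.35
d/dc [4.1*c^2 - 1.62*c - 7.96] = 8.2*c - 1.62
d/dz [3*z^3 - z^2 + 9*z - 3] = 9*z^2 - 2*z + 9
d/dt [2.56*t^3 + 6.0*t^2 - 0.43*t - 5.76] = 7.68*t^2 + 12.0*t - 0.43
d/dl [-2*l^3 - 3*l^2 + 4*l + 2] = -6*l^2 - 6*l + 4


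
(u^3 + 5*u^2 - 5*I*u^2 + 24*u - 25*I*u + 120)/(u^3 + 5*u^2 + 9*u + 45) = (u - 8*I)/(u - 3*I)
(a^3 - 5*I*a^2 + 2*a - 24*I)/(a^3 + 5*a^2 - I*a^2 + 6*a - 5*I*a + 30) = (a - 4*I)/(a + 5)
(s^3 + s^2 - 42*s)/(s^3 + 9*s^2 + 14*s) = (s - 6)/(s + 2)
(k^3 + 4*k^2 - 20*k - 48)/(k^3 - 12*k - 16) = (k + 6)/(k + 2)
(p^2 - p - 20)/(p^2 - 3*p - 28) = (p - 5)/(p - 7)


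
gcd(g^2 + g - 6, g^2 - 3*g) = 1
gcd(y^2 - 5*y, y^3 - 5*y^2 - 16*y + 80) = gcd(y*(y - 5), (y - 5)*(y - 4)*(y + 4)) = y - 5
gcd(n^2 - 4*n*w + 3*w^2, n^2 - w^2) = -n + w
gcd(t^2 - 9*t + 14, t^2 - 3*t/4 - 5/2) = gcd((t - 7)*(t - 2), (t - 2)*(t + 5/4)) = t - 2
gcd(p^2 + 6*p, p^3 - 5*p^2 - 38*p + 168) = p + 6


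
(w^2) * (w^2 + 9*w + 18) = w^4 + 9*w^3 + 18*w^2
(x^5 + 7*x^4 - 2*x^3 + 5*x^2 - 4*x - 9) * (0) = 0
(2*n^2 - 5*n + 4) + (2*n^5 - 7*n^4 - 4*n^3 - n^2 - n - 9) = 2*n^5 - 7*n^4 - 4*n^3 + n^2 - 6*n - 5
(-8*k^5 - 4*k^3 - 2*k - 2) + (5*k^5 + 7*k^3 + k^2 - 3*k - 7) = -3*k^5 + 3*k^3 + k^2 - 5*k - 9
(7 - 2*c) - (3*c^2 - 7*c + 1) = -3*c^2 + 5*c + 6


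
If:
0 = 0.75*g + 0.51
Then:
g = -0.68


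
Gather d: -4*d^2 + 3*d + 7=-4*d^2 + 3*d + 7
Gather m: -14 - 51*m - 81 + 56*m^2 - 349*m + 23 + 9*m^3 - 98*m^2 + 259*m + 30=9*m^3 - 42*m^2 - 141*m - 42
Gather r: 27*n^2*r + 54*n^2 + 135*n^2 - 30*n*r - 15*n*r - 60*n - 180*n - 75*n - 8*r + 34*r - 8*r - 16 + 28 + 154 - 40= 189*n^2 - 315*n + r*(27*n^2 - 45*n + 18) + 126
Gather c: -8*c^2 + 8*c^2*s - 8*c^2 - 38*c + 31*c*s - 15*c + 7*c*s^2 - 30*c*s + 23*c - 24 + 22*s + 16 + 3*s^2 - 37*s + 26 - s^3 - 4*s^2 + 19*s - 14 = c^2*(8*s - 16) + c*(7*s^2 + s - 30) - s^3 - s^2 + 4*s + 4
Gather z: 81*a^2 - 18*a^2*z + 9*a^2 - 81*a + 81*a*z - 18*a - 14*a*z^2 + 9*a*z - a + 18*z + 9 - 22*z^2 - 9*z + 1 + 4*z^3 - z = 90*a^2 - 100*a + 4*z^3 + z^2*(-14*a - 22) + z*(-18*a^2 + 90*a + 8) + 10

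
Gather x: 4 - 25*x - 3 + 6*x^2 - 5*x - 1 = 6*x^2 - 30*x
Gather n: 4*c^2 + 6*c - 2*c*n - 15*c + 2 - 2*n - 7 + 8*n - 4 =4*c^2 - 9*c + n*(6 - 2*c) - 9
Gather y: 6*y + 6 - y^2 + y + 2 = -y^2 + 7*y + 8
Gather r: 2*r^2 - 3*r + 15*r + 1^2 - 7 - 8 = 2*r^2 + 12*r - 14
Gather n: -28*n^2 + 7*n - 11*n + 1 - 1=-28*n^2 - 4*n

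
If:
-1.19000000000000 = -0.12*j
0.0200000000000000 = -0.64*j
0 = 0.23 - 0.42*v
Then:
No Solution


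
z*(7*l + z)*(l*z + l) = 7*l^2*z^2 + 7*l^2*z + l*z^3 + l*z^2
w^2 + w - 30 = (w - 5)*(w + 6)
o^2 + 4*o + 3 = (o + 1)*(o + 3)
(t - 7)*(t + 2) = t^2 - 5*t - 14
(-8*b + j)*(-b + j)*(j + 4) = 8*b^2*j + 32*b^2 - 9*b*j^2 - 36*b*j + j^3 + 4*j^2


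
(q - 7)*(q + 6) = q^2 - q - 42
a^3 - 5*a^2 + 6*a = a*(a - 3)*(a - 2)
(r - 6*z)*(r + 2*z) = r^2 - 4*r*z - 12*z^2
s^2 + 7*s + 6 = (s + 1)*(s + 6)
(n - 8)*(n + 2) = n^2 - 6*n - 16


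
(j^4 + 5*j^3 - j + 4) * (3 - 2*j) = -2*j^5 - 7*j^4 + 15*j^3 + 2*j^2 - 11*j + 12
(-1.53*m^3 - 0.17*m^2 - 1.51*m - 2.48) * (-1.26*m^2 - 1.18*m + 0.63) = 1.9278*m^5 + 2.0196*m^4 + 1.1393*m^3 + 4.7995*m^2 + 1.9751*m - 1.5624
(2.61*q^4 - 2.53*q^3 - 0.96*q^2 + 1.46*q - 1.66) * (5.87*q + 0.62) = 15.3207*q^5 - 13.2329*q^4 - 7.2038*q^3 + 7.975*q^2 - 8.839*q - 1.0292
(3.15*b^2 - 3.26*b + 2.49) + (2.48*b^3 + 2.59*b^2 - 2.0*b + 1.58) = 2.48*b^3 + 5.74*b^2 - 5.26*b + 4.07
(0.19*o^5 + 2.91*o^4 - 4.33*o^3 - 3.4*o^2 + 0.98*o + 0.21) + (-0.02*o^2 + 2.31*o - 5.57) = 0.19*o^5 + 2.91*o^4 - 4.33*o^3 - 3.42*o^2 + 3.29*o - 5.36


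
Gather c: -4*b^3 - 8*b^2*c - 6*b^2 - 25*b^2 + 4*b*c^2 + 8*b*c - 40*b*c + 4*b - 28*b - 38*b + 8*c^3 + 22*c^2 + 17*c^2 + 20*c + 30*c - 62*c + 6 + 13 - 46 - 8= -4*b^3 - 31*b^2 - 62*b + 8*c^3 + c^2*(4*b + 39) + c*(-8*b^2 - 32*b - 12) - 35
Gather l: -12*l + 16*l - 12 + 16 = 4*l + 4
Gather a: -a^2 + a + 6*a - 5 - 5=-a^2 + 7*a - 10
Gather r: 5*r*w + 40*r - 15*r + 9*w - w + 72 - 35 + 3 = r*(5*w + 25) + 8*w + 40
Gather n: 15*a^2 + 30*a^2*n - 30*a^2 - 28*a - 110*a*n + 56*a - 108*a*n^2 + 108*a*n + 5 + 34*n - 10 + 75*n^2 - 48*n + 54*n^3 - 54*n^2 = -15*a^2 + 28*a + 54*n^3 + n^2*(21 - 108*a) + n*(30*a^2 - 2*a - 14) - 5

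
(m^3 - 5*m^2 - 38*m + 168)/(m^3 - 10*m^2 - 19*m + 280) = (m^2 + 2*m - 24)/(m^2 - 3*m - 40)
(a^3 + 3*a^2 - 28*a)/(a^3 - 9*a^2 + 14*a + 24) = a*(a + 7)/(a^2 - 5*a - 6)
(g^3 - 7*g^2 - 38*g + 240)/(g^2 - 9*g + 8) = (g^2 + g - 30)/(g - 1)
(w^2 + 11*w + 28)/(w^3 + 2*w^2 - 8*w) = (w + 7)/(w*(w - 2))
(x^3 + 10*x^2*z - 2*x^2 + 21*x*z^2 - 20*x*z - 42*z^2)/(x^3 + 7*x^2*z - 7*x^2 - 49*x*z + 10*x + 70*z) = (x + 3*z)/(x - 5)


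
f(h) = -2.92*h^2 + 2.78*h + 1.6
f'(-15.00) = 90.38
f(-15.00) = -697.10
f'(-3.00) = 20.30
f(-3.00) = -33.02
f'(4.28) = -22.22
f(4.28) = -39.99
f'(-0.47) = 5.52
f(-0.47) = -0.35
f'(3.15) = -15.62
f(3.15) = -18.62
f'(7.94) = -43.59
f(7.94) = -160.41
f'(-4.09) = 26.67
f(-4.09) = -58.62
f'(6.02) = -32.38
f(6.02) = -87.49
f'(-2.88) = 19.60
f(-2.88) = -30.63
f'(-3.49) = 23.16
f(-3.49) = -43.67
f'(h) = 2.78 - 5.84*h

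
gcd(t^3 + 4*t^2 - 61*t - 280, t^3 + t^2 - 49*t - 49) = t + 7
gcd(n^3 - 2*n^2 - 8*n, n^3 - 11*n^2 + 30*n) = n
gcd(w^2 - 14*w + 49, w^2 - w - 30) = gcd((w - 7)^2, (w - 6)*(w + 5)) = 1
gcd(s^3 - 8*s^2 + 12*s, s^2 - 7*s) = s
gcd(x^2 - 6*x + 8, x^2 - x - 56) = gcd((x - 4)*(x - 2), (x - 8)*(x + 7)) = 1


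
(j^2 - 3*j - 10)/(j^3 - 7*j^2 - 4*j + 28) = (j - 5)/(j^2 - 9*j + 14)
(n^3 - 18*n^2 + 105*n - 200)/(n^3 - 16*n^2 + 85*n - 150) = (n - 8)/(n - 6)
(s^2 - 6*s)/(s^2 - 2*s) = (s - 6)/(s - 2)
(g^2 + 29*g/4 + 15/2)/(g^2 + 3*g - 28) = (4*g^2 + 29*g + 30)/(4*(g^2 + 3*g - 28))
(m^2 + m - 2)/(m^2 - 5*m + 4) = (m + 2)/(m - 4)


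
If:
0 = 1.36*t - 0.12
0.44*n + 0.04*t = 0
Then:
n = -0.01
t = 0.09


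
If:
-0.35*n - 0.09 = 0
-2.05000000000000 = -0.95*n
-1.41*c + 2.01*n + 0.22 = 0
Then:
No Solution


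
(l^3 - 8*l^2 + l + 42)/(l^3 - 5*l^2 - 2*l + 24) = (l - 7)/(l - 4)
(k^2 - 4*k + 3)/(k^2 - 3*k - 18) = (-k^2 + 4*k - 3)/(-k^2 + 3*k + 18)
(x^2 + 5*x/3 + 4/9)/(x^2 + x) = (9*x^2 + 15*x + 4)/(9*x*(x + 1))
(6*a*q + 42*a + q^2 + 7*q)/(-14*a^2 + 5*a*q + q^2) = (6*a*q + 42*a + q^2 + 7*q)/(-14*a^2 + 5*a*q + q^2)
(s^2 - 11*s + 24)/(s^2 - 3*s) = (s - 8)/s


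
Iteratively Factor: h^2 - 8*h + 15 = (h - 5)*(h - 3)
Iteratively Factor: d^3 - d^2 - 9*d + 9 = (d + 3)*(d^2 - 4*d + 3) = (d - 1)*(d + 3)*(d - 3)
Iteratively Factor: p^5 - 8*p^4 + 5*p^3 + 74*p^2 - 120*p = (p)*(p^4 - 8*p^3 + 5*p^2 + 74*p - 120) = p*(p - 2)*(p^3 - 6*p^2 - 7*p + 60) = p*(p - 5)*(p - 2)*(p^2 - p - 12) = p*(p - 5)*(p - 2)*(p + 3)*(p - 4)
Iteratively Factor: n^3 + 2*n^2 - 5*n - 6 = (n - 2)*(n^2 + 4*n + 3) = (n - 2)*(n + 3)*(n + 1)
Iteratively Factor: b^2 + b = (b + 1)*(b)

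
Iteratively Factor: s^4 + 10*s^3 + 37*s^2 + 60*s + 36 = (s + 3)*(s^3 + 7*s^2 + 16*s + 12) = (s + 2)*(s + 3)*(s^2 + 5*s + 6) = (s + 2)^2*(s + 3)*(s + 3)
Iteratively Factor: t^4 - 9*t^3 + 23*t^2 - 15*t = (t - 3)*(t^3 - 6*t^2 + 5*t) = (t - 5)*(t - 3)*(t^2 - t) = (t - 5)*(t - 3)*(t - 1)*(t)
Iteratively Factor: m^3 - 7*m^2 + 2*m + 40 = (m - 5)*(m^2 - 2*m - 8) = (m - 5)*(m - 4)*(m + 2)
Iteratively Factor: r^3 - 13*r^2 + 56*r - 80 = (r - 4)*(r^2 - 9*r + 20) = (r - 5)*(r - 4)*(r - 4)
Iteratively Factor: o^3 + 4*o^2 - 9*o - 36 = (o - 3)*(o^2 + 7*o + 12) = (o - 3)*(o + 3)*(o + 4)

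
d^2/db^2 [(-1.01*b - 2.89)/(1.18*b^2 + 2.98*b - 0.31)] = (-(1.01*b + 2.89)*(2.36*b + 2.98)*(4.72*b + 5.96) + (7.1508*b + 12.84)*(1.18*b^2 + 2.98*b - 0.31))/(1.18*b^2 + 2.98*b - 0.31)^3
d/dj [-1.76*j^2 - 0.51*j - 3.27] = -3.52*j - 0.51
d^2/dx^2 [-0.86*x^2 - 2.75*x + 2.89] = -1.72000000000000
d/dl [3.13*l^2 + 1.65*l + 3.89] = 6.26*l + 1.65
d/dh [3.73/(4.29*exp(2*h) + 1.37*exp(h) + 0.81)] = (-32.0034*exp(h) - 5.1101)*exp(h)/(4.29*exp(2*h) + 1.37*exp(h) + 0.81)^2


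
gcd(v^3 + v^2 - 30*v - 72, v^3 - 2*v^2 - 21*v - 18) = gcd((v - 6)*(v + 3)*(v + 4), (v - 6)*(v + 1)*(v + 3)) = v^2 - 3*v - 18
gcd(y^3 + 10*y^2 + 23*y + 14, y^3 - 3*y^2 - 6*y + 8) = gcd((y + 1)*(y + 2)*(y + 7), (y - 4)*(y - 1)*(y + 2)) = y + 2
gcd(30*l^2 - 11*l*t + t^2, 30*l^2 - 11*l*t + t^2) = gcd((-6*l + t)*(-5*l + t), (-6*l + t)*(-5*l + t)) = 30*l^2 - 11*l*t + t^2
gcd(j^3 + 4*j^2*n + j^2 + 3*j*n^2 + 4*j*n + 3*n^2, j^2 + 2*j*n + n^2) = j + n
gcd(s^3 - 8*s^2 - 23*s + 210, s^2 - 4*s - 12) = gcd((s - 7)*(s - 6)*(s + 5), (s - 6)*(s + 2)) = s - 6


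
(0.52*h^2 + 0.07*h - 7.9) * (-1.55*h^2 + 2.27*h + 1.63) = -0.806*h^4 + 1.0719*h^3 + 13.2515*h^2 - 17.8189*h - 12.877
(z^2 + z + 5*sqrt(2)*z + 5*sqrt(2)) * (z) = z^3 + z^2 + 5*sqrt(2)*z^2 + 5*sqrt(2)*z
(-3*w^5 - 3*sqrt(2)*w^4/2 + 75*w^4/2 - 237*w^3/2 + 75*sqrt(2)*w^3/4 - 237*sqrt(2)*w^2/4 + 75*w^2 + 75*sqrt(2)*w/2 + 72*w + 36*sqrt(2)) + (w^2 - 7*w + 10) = -3*w^5 - 3*sqrt(2)*w^4/2 + 75*w^4/2 - 237*w^3/2 + 75*sqrt(2)*w^3/4 - 237*sqrt(2)*w^2/4 + 76*w^2 + 75*sqrt(2)*w/2 + 65*w + 10 + 36*sqrt(2)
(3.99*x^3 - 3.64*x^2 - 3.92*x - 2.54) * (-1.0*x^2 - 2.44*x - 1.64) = -3.99*x^5 - 6.0956*x^4 + 6.258*x^3 + 18.0744*x^2 + 12.6264*x + 4.1656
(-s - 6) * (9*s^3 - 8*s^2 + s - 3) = -9*s^4 - 46*s^3 + 47*s^2 - 3*s + 18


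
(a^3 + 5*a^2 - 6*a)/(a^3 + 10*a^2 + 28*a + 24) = a*(a - 1)/(a^2 + 4*a + 4)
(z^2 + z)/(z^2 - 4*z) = (z + 1)/(z - 4)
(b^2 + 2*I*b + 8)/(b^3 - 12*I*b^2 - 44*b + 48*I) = (b + 4*I)/(b^2 - 10*I*b - 24)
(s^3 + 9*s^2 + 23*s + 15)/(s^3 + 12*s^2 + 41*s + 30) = (s + 3)/(s + 6)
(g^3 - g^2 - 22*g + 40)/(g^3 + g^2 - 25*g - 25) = (g^2 - 6*g + 8)/(g^2 - 4*g - 5)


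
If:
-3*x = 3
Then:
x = -1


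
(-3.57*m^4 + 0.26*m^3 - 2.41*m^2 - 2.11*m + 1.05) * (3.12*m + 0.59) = -11.1384*m^5 - 1.2951*m^4 - 7.3658*m^3 - 8.0051*m^2 + 2.0311*m + 0.6195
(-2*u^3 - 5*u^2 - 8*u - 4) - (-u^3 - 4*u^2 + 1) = -u^3 - u^2 - 8*u - 5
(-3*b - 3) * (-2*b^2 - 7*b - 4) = 6*b^3 + 27*b^2 + 33*b + 12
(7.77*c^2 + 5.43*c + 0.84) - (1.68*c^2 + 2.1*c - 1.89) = 6.09*c^2 + 3.33*c + 2.73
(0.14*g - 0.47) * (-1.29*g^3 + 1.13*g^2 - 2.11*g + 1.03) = -0.1806*g^4 + 0.7645*g^3 - 0.8265*g^2 + 1.1359*g - 0.4841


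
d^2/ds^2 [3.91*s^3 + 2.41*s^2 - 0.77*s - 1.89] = 23.46*s + 4.82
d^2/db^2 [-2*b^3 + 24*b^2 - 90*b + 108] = 48 - 12*b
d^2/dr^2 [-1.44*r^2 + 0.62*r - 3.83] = -2.88000000000000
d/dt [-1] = 0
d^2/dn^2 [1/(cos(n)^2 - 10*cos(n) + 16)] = (-8*sin(n)^4 + 76*sin(n)^2 - 395*cos(n) + 15*cos(3*n) + 268)/(2*(cos(n) - 8)^3*(cos(n) - 2)^3)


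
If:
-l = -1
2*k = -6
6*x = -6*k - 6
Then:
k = -3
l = 1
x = 2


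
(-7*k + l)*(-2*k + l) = 14*k^2 - 9*k*l + l^2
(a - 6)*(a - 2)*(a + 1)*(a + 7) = a^4 - 45*a^2 + 40*a + 84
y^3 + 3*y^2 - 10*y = y*(y - 2)*(y + 5)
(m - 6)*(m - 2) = m^2 - 8*m + 12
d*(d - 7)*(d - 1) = d^3 - 8*d^2 + 7*d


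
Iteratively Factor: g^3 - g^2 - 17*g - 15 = (g + 3)*(g^2 - 4*g - 5) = (g - 5)*(g + 3)*(g + 1)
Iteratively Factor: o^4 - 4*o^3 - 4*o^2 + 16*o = (o - 2)*(o^3 - 2*o^2 - 8*o) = o*(o - 2)*(o^2 - 2*o - 8) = o*(o - 4)*(o - 2)*(o + 2)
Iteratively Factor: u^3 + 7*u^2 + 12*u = (u)*(u^2 + 7*u + 12) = u*(u + 4)*(u + 3)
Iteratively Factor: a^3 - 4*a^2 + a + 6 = (a - 3)*(a^2 - a - 2) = (a - 3)*(a + 1)*(a - 2)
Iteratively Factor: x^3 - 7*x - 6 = (x - 3)*(x^2 + 3*x + 2) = (x - 3)*(x + 1)*(x + 2)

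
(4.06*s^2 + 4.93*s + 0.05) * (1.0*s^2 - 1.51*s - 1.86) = 4.06*s^4 - 1.2006*s^3 - 14.9459*s^2 - 9.2453*s - 0.093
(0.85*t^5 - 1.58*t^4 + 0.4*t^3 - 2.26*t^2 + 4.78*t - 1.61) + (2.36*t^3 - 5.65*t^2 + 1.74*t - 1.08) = 0.85*t^5 - 1.58*t^4 + 2.76*t^3 - 7.91*t^2 + 6.52*t - 2.69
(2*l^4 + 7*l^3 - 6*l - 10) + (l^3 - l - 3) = 2*l^4 + 8*l^3 - 7*l - 13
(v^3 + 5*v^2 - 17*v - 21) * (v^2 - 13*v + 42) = v^5 - 8*v^4 - 40*v^3 + 410*v^2 - 441*v - 882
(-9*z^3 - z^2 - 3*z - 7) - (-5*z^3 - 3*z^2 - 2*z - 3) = -4*z^3 + 2*z^2 - z - 4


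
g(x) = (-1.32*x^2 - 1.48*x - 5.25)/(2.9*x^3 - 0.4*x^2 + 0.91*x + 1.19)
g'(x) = (-2.64*x - 1.48)/(2.9*x^3 - 0.4*x^2 + 0.91*x + 1.19) + (-8.7*x^2 + 0.8*x - 0.91)*(-1.32*x^2 - 1.48*x - 5.25)/(2.9*x^3 - 0.4*x^2 + 0.91*x + 1.19)^2 = (3.828*x^4 + 8.584*x^3 + 43.8818*x^2 - 7.3416*x + 3.0163)/(8.41*x^6 - 2.32*x^5 + 5.438*x^4 + 6.174*x^3 - 0.1239*x^2 + 2.1658*x + 1.4161)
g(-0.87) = 2.73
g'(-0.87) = 11.90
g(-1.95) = 0.31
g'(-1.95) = 0.32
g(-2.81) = 0.17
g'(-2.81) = 0.09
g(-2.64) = 0.18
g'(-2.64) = 0.11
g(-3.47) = 0.13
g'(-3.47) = 0.05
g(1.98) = -0.56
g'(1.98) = 0.50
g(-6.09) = 0.07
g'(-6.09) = 0.01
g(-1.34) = 0.73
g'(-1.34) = 1.40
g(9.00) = -0.06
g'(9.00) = 0.01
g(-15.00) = 0.03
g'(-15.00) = 0.00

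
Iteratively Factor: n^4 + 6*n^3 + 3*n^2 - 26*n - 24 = (n + 3)*(n^3 + 3*n^2 - 6*n - 8) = (n - 2)*(n + 3)*(n^2 + 5*n + 4) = (n - 2)*(n + 1)*(n + 3)*(n + 4)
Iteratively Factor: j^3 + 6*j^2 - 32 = (j - 2)*(j^2 + 8*j + 16) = (j - 2)*(j + 4)*(j + 4)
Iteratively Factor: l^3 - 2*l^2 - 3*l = (l - 3)*(l^2 + l) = (l - 3)*(l + 1)*(l)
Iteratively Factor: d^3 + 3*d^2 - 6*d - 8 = (d - 2)*(d^2 + 5*d + 4) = (d - 2)*(d + 1)*(d + 4)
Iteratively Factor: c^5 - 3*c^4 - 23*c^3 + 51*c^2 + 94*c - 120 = (c - 5)*(c^4 + 2*c^3 - 13*c^2 - 14*c + 24) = (c - 5)*(c - 1)*(c^3 + 3*c^2 - 10*c - 24) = (c - 5)*(c - 1)*(c + 4)*(c^2 - c - 6) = (c - 5)*(c - 3)*(c - 1)*(c + 4)*(c + 2)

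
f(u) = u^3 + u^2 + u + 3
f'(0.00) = 1.00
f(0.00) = 3.00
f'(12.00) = 457.00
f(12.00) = 1887.00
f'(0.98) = 5.84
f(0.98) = 5.88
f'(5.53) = 103.80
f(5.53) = 208.22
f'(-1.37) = 3.89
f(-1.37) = 0.94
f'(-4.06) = 42.33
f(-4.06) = -51.50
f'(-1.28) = 3.36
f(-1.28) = 1.26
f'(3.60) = 47.08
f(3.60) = 66.22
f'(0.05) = 1.11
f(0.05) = 3.05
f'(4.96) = 84.72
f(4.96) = 154.59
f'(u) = 3*u^2 + 2*u + 1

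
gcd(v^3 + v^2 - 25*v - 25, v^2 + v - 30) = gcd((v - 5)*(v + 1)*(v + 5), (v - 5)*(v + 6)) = v - 5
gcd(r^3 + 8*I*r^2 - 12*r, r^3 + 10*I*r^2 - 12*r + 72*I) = r + 6*I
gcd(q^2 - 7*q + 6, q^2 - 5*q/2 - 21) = q - 6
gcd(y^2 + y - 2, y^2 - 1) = y - 1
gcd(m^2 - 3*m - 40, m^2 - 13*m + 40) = m - 8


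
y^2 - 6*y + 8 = (y - 4)*(y - 2)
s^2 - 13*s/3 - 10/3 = (s - 5)*(s + 2/3)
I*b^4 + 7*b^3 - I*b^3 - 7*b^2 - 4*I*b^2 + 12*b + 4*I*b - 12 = (b - 6*I)*(b - 2*I)*(b + I)*(I*b - I)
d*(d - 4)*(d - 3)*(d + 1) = d^4 - 6*d^3 + 5*d^2 + 12*d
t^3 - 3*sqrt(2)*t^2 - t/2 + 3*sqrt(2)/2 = (t - 3*sqrt(2))*(t - sqrt(2)/2)*(t + sqrt(2)/2)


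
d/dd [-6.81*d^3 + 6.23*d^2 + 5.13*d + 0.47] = -20.43*d^2 + 12.46*d + 5.13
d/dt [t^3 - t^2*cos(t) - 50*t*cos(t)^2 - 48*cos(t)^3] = t^2*sin(t) + 3*t^2 + 50*t*sin(2*t) - 2*t*cos(t) + 144*sin(t)*cos(t)^2 - 50*cos(t)^2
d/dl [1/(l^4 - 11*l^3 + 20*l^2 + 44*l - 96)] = (-4*l^3 + 33*l^2 - 40*l - 44)/(l^4 - 11*l^3 + 20*l^2 + 44*l - 96)^2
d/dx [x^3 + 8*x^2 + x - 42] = 3*x^2 + 16*x + 1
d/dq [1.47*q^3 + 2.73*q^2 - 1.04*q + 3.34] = 4.41*q^2 + 5.46*q - 1.04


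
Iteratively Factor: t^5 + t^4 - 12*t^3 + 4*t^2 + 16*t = (t - 2)*(t^4 + 3*t^3 - 6*t^2 - 8*t) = (t - 2)*(t + 4)*(t^3 - t^2 - 2*t) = t*(t - 2)*(t + 4)*(t^2 - t - 2) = t*(t - 2)^2*(t + 4)*(t + 1)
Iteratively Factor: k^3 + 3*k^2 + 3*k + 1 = (k + 1)*(k^2 + 2*k + 1) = (k + 1)^2*(k + 1)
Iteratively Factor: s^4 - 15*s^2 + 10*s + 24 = (s - 2)*(s^3 + 2*s^2 - 11*s - 12) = (s - 2)*(s + 4)*(s^2 - 2*s - 3) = (s - 3)*(s - 2)*(s + 4)*(s + 1)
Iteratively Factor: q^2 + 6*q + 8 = (q + 4)*(q + 2)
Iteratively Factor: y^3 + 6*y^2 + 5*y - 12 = (y + 3)*(y^2 + 3*y - 4) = (y - 1)*(y + 3)*(y + 4)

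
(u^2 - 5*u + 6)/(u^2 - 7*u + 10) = (u - 3)/(u - 5)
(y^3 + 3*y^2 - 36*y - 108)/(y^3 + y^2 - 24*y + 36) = (y^2 - 3*y - 18)/(y^2 - 5*y + 6)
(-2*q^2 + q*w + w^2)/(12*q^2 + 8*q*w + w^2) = (-q + w)/(6*q + w)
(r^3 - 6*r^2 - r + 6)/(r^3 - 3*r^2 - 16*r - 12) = (r - 1)/(r + 2)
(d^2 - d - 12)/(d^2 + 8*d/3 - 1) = 3*(d - 4)/(3*d - 1)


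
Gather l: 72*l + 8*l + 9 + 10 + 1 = 80*l + 20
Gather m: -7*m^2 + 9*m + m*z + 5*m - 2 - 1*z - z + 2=-7*m^2 + m*(z + 14) - 2*z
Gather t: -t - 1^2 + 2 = 1 - t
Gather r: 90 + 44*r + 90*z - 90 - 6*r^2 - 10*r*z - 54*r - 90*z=-6*r^2 + r*(-10*z - 10)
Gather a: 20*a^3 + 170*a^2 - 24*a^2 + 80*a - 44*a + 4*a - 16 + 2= 20*a^3 + 146*a^2 + 40*a - 14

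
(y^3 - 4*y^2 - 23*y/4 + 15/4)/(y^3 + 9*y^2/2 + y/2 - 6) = (2*y^2 - 11*y + 5)/(2*(y^2 + 3*y - 4))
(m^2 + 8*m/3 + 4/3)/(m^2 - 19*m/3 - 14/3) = (m + 2)/(m - 7)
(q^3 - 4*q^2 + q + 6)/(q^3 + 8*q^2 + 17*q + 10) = (q^2 - 5*q + 6)/(q^2 + 7*q + 10)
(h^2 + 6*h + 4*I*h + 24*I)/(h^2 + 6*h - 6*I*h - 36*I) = (h + 4*I)/(h - 6*I)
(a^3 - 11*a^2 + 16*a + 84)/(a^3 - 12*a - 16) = (a^2 - 13*a + 42)/(a^2 - 2*a - 8)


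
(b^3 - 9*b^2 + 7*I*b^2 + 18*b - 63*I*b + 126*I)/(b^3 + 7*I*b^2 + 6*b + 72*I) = (b^3 + b^2*(-9 + 7*I) + b*(18 - 63*I) + 126*I)/(b^3 + 7*I*b^2 + 6*b + 72*I)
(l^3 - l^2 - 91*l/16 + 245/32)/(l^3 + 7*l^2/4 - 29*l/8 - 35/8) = (l - 7/4)/(l + 1)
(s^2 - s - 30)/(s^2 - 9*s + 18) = (s + 5)/(s - 3)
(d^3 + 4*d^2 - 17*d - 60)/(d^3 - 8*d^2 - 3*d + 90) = (d^2 + d - 20)/(d^2 - 11*d + 30)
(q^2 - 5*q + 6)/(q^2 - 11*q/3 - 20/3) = 3*(-q^2 + 5*q - 6)/(-3*q^2 + 11*q + 20)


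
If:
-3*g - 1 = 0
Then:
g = -1/3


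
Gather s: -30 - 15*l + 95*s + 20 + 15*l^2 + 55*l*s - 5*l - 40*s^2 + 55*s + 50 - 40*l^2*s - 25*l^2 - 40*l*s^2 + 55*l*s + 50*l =-10*l^2 + 30*l + s^2*(-40*l - 40) + s*(-40*l^2 + 110*l + 150) + 40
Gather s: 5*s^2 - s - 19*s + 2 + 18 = 5*s^2 - 20*s + 20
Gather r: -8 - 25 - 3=-36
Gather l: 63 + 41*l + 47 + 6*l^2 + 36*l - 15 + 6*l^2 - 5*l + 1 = 12*l^2 + 72*l + 96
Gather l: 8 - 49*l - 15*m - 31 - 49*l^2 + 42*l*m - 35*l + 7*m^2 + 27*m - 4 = -49*l^2 + l*(42*m - 84) + 7*m^2 + 12*m - 27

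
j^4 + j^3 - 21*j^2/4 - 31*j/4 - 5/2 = (j - 5/2)*(j + 1/2)*(j + 1)*(j + 2)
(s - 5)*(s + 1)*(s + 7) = s^3 + 3*s^2 - 33*s - 35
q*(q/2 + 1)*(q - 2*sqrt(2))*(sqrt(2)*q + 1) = sqrt(2)*q^4/2 - 3*q^3/2 + sqrt(2)*q^3 - 3*q^2 - sqrt(2)*q^2 - 2*sqrt(2)*q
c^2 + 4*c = c*(c + 4)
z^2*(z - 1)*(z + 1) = z^4 - z^2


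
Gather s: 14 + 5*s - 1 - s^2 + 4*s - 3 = -s^2 + 9*s + 10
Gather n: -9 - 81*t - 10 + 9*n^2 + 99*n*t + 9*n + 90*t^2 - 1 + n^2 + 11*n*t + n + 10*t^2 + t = 10*n^2 + n*(110*t + 10) + 100*t^2 - 80*t - 20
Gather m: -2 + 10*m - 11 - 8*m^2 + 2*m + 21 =-8*m^2 + 12*m + 8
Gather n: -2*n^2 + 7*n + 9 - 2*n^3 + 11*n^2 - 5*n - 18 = -2*n^3 + 9*n^2 + 2*n - 9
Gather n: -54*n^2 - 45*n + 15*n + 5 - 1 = -54*n^2 - 30*n + 4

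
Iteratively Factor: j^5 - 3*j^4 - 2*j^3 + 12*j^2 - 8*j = (j - 2)*(j^4 - j^3 - 4*j^2 + 4*j) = (j - 2)*(j + 2)*(j^3 - 3*j^2 + 2*j) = (j - 2)*(j - 1)*(j + 2)*(j^2 - 2*j) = j*(j - 2)*(j - 1)*(j + 2)*(j - 2)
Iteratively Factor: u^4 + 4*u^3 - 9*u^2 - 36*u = (u + 4)*(u^3 - 9*u) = u*(u + 4)*(u^2 - 9) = u*(u + 3)*(u + 4)*(u - 3)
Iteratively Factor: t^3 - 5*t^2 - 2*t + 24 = (t - 4)*(t^2 - t - 6) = (t - 4)*(t - 3)*(t + 2)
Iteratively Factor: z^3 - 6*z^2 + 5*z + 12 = (z - 3)*(z^2 - 3*z - 4) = (z - 4)*(z - 3)*(z + 1)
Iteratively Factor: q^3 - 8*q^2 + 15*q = (q - 3)*(q^2 - 5*q) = (q - 5)*(q - 3)*(q)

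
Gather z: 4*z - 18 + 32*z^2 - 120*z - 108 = 32*z^2 - 116*z - 126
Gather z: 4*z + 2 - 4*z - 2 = 0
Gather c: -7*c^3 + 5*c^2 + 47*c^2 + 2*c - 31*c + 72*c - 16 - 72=-7*c^3 + 52*c^2 + 43*c - 88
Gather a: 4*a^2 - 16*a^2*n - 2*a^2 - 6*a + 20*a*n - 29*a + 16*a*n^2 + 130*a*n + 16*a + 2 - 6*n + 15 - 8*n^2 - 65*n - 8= a^2*(2 - 16*n) + a*(16*n^2 + 150*n - 19) - 8*n^2 - 71*n + 9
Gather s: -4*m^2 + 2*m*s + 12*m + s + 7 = -4*m^2 + 12*m + s*(2*m + 1) + 7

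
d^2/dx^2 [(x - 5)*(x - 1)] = 2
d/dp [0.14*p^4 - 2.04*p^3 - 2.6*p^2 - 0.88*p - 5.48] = 0.56*p^3 - 6.12*p^2 - 5.2*p - 0.88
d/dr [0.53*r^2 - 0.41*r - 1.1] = 1.06*r - 0.41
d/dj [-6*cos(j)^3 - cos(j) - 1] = (18*cos(j)^2 + 1)*sin(j)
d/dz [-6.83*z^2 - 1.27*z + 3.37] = -13.66*z - 1.27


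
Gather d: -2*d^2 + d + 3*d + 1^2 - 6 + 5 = -2*d^2 + 4*d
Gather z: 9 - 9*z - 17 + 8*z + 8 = -z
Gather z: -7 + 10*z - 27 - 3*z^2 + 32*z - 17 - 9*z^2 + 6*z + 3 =-12*z^2 + 48*z - 48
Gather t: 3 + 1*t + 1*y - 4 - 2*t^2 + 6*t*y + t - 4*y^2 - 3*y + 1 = -2*t^2 + t*(6*y + 2) - 4*y^2 - 2*y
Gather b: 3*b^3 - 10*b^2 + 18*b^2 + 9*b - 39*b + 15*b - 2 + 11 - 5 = 3*b^3 + 8*b^2 - 15*b + 4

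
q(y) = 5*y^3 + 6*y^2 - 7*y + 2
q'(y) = 15*y^2 + 12*y - 7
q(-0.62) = 7.45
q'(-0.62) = -8.67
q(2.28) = 76.49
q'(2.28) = 98.34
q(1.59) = 26.14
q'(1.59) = 50.00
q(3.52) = 269.77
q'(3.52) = 221.10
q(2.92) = 157.20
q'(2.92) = 155.94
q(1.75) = 34.92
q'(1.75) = 59.94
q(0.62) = 1.16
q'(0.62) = 6.21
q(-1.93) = 1.91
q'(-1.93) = 25.71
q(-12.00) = -7690.00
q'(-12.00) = 2009.00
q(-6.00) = -820.00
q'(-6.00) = 461.00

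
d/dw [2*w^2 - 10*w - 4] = 4*w - 10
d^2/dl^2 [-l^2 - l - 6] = -2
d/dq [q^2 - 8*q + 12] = 2*q - 8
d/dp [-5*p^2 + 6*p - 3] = 6 - 10*p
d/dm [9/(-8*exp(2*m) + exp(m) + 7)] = (144*exp(m) - 9)*exp(m)/(-8*exp(2*m) + exp(m) + 7)^2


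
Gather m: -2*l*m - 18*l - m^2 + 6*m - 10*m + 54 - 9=-18*l - m^2 + m*(-2*l - 4) + 45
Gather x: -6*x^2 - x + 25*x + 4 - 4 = -6*x^2 + 24*x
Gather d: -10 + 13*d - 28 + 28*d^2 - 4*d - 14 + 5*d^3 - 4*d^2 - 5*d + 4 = 5*d^3 + 24*d^2 + 4*d - 48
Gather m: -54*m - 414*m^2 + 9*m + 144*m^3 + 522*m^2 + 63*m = 144*m^3 + 108*m^2 + 18*m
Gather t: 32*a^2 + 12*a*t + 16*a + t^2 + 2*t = 32*a^2 + 16*a + t^2 + t*(12*a + 2)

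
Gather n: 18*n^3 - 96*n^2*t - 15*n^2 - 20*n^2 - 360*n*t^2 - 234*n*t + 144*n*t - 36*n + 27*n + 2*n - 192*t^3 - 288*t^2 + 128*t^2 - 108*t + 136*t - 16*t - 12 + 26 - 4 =18*n^3 + n^2*(-96*t - 35) + n*(-360*t^2 - 90*t - 7) - 192*t^3 - 160*t^2 + 12*t + 10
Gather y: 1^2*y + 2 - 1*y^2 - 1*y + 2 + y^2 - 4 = 0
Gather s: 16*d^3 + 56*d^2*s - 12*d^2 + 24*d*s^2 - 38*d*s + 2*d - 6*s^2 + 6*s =16*d^3 - 12*d^2 + 2*d + s^2*(24*d - 6) + s*(56*d^2 - 38*d + 6)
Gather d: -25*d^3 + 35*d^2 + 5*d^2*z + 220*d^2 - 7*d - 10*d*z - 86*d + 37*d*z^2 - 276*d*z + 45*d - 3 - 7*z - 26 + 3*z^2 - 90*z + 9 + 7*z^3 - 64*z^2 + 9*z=-25*d^3 + d^2*(5*z + 255) + d*(37*z^2 - 286*z - 48) + 7*z^3 - 61*z^2 - 88*z - 20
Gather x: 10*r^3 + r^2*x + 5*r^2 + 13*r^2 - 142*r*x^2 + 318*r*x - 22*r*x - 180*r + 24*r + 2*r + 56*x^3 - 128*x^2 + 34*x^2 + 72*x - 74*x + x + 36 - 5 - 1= 10*r^3 + 18*r^2 - 154*r + 56*x^3 + x^2*(-142*r - 94) + x*(r^2 + 296*r - 1) + 30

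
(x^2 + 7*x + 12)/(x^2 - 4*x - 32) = (x + 3)/(x - 8)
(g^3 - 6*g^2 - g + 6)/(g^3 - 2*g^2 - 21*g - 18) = (g - 1)/(g + 3)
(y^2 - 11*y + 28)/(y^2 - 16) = (y - 7)/(y + 4)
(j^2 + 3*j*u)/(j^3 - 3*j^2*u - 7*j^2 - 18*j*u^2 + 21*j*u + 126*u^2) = j/(j^2 - 6*j*u - 7*j + 42*u)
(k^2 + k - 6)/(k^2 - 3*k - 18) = (k - 2)/(k - 6)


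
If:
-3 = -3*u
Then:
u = 1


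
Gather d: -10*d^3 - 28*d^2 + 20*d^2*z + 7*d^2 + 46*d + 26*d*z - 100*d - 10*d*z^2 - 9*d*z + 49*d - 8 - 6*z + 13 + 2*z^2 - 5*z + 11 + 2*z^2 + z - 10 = -10*d^3 + d^2*(20*z - 21) + d*(-10*z^2 + 17*z - 5) + 4*z^2 - 10*z + 6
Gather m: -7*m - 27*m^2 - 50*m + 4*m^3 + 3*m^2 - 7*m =4*m^3 - 24*m^2 - 64*m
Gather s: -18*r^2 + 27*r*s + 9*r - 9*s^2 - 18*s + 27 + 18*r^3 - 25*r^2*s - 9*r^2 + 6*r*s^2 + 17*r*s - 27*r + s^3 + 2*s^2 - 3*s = 18*r^3 - 27*r^2 - 18*r + s^3 + s^2*(6*r - 7) + s*(-25*r^2 + 44*r - 21) + 27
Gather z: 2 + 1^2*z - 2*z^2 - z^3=-z^3 - 2*z^2 + z + 2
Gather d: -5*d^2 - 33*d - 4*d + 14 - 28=-5*d^2 - 37*d - 14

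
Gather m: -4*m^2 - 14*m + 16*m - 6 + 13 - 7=-4*m^2 + 2*m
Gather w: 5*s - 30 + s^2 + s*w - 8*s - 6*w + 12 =s^2 - 3*s + w*(s - 6) - 18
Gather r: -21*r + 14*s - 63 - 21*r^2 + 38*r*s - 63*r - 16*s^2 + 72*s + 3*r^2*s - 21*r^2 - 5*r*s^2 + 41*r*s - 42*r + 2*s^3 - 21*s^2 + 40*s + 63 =r^2*(3*s - 42) + r*(-5*s^2 + 79*s - 126) + 2*s^3 - 37*s^2 + 126*s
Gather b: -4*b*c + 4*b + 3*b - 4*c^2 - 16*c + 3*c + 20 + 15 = b*(7 - 4*c) - 4*c^2 - 13*c + 35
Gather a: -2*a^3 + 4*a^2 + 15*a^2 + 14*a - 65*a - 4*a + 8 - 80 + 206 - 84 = -2*a^3 + 19*a^2 - 55*a + 50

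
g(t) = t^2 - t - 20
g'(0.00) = -1.00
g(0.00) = -20.00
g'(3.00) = 5.00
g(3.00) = -14.00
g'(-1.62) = -4.24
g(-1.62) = -15.76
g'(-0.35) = -1.70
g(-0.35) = -19.53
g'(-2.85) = -6.70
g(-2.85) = -9.03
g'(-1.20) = -3.40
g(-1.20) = -17.36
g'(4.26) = 7.52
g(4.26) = -6.11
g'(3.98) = 6.96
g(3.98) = -8.14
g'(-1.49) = -3.98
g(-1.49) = -16.29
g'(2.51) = 4.02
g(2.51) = -16.21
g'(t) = 2*t - 1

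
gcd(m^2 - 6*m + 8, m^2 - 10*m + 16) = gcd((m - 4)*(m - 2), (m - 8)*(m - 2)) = m - 2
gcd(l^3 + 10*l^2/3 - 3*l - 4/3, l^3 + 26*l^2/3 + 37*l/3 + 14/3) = 1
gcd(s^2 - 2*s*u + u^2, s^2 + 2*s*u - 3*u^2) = s - u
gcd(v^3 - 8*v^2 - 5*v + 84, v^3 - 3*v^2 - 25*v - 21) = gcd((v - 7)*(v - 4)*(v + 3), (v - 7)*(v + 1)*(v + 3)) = v^2 - 4*v - 21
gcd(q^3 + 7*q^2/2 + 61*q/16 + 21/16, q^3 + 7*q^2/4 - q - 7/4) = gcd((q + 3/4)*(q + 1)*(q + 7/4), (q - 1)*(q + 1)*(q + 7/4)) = q^2 + 11*q/4 + 7/4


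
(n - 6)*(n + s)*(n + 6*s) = n^3 + 7*n^2*s - 6*n^2 + 6*n*s^2 - 42*n*s - 36*s^2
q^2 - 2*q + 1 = (q - 1)^2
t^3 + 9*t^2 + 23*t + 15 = (t + 1)*(t + 3)*(t + 5)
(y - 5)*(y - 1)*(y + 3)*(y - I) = y^4 - 3*y^3 - I*y^3 - 13*y^2 + 3*I*y^2 + 15*y + 13*I*y - 15*I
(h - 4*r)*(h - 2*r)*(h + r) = h^3 - 5*h^2*r + 2*h*r^2 + 8*r^3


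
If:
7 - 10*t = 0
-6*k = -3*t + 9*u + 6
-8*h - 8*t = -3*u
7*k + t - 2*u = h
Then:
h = -1631/2060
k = -583/2060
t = 7/10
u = -126/515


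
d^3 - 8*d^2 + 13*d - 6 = (d - 6)*(d - 1)^2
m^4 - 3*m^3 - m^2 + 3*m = m*(m - 3)*(m - 1)*(m + 1)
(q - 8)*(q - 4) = q^2 - 12*q + 32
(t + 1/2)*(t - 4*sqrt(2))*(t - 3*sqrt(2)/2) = t^3 - 11*sqrt(2)*t^2/2 + t^2/2 - 11*sqrt(2)*t/4 + 12*t + 6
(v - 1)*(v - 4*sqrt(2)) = v^2 - 4*sqrt(2)*v - v + 4*sqrt(2)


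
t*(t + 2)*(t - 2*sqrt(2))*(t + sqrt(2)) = t^4 - sqrt(2)*t^3 + 2*t^3 - 4*t^2 - 2*sqrt(2)*t^2 - 8*t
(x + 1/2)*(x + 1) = x^2 + 3*x/2 + 1/2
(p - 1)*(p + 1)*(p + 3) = p^3 + 3*p^2 - p - 3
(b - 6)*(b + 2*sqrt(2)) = b^2 - 6*b + 2*sqrt(2)*b - 12*sqrt(2)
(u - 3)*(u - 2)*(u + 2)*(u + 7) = u^4 + 4*u^3 - 25*u^2 - 16*u + 84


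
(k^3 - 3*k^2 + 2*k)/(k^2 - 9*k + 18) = k*(k^2 - 3*k + 2)/(k^2 - 9*k + 18)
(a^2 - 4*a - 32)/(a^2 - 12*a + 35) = (a^2 - 4*a - 32)/(a^2 - 12*a + 35)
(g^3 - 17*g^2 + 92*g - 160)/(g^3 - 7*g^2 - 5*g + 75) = (g^2 - 12*g + 32)/(g^2 - 2*g - 15)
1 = 1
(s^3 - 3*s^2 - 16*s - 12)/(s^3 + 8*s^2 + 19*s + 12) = (s^2 - 4*s - 12)/(s^2 + 7*s + 12)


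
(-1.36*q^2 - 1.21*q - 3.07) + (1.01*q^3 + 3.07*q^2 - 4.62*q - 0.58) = 1.01*q^3 + 1.71*q^2 - 5.83*q - 3.65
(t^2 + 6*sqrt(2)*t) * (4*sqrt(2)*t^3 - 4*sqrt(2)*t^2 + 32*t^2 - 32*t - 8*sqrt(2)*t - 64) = 4*sqrt(2)*t^5 - 4*sqrt(2)*t^4 + 80*t^4 - 80*t^3 + 184*sqrt(2)*t^3 - 192*sqrt(2)*t^2 - 160*t^2 - 384*sqrt(2)*t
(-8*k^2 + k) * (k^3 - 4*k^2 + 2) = -8*k^5 + 33*k^4 - 4*k^3 - 16*k^2 + 2*k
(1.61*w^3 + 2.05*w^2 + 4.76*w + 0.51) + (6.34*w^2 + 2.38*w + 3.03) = 1.61*w^3 + 8.39*w^2 + 7.14*w + 3.54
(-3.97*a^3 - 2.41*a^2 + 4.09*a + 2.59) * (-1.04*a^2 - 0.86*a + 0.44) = 4.1288*a^5 + 5.9206*a^4 - 3.9278*a^3 - 7.2714*a^2 - 0.4278*a + 1.1396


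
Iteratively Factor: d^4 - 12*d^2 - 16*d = (d)*(d^3 - 12*d - 16) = d*(d + 2)*(d^2 - 2*d - 8) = d*(d - 4)*(d + 2)*(d + 2)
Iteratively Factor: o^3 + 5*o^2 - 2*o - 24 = (o + 3)*(o^2 + 2*o - 8) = (o - 2)*(o + 3)*(o + 4)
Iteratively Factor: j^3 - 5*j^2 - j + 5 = (j - 1)*(j^2 - 4*j - 5) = (j - 1)*(j + 1)*(j - 5)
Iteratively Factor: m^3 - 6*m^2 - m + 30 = (m - 3)*(m^2 - 3*m - 10) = (m - 5)*(m - 3)*(m + 2)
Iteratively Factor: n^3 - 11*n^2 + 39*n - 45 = (n - 3)*(n^2 - 8*n + 15) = (n - 5)*(n - 3)*(n - 3)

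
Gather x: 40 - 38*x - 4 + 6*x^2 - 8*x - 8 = 6*x^2 - 46*x + 28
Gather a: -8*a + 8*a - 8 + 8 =0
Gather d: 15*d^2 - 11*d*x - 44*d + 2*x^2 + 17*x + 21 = 15*d^2 + d*(-11*x - 44) + 2*x^2 + 17*x + 21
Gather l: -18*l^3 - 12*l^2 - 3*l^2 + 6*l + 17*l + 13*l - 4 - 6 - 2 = -18*l^3 - 15*l^2 + 36*l - 12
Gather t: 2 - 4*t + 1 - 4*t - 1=2 - 8*t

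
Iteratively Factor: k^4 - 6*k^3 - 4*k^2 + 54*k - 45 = (k - 5)*(k^3 - k^2 - 9*k + 9) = (k - 5)*(k - 1)*(k^2 - 9) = (k - 5)*(k - 1)*(k + 3)*(k - 3)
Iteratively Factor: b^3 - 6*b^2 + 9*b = (b - 3)*(b^2 - 3*b) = b*(b - 3)*(b - 3)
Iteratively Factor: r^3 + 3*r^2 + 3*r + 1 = (r + 1)*(r^2 + 2*r + 1) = (r + 1)^2*(r + 1)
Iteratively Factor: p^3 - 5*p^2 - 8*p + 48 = (p + 3)*(p^2 - 8*p + 16) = (p - 4)*(p + 3)*(p - 4)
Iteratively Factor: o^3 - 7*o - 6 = (o + 1)*(o^2 - o - 6) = (o + 1)*(o + 2)*(o - 3)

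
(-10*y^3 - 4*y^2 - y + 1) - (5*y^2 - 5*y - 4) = -10*y^3 - 9*y^2 + 4*y + 5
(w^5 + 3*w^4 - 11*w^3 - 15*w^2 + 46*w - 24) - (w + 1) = w^5 + 3*w^4 - 11*w^3 - 15*w^2 + 45*w - 25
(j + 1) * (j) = j^2 + j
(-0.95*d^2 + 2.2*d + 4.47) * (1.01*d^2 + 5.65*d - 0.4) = -0.9595*d^4 - 3.1455*d^3 + 17.3247*d^2 + 24.3755*d - 1.788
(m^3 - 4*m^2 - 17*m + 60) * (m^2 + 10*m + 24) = m^5 + 6*m^4 - 33*m^3 - 206*m^2 + 192*m + 1440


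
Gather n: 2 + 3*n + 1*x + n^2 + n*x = n^2 + n*(x + 3) + x + 2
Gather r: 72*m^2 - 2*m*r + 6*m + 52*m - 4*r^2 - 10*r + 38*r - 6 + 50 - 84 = 72*m^2 + 58*m - 4*r^2 + r*(28 - 2*m) - 40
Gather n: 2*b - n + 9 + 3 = 2*b - n + 12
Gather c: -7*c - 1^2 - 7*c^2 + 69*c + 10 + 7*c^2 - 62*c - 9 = 0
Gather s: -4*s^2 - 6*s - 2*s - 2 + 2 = -4*s^2 - 8*s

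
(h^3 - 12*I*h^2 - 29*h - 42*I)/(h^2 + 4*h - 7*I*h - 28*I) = (h^2 - 5*I*h + 6)/(h + 4)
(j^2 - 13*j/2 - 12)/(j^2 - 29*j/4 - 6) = 2*(2*j + 3)/(4*j + 3)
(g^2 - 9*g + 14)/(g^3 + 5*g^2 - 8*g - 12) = (g - 7)/(g^2 + 7*g + 6)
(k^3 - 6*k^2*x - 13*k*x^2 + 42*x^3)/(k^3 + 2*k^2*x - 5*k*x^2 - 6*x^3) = (k - 7*x)/(k + x)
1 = 1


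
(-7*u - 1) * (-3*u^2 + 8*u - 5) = 21*u^3 - 53*u^2 + 27*u + 5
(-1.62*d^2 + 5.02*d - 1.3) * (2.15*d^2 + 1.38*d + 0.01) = -3.483*d^4 + 8.5574*d^3 + 4.1164*d^2 - 1.7438*d - 0.013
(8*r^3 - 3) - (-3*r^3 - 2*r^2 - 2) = 11*r^3 + 2*r^2 - 1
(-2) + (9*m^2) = 9*m^2 - 2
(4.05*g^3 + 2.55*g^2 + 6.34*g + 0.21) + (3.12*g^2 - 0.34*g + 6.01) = 4.05*g^3 + 5.67*g^2 + 6.0*g + 6.22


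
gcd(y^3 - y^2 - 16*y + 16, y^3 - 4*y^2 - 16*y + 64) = y^2 - 16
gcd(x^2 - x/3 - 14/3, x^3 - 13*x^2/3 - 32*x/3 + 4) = x + 2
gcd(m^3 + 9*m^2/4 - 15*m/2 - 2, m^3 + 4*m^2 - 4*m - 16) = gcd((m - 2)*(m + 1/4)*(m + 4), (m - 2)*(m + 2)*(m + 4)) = m^2 + 2*m - 8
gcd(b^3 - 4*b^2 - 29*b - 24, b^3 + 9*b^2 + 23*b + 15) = b^2 + 4*b + 3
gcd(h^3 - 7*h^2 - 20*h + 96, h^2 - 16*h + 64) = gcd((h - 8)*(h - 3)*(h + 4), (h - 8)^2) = h - 8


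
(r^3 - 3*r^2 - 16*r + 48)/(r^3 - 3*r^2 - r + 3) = (r^2 - 16)/(r^2 - 1)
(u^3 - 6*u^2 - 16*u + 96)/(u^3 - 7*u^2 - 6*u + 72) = (u + 4)/(u + 3)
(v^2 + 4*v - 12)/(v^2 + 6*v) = (v - 2)/v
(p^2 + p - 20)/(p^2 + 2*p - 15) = (p - 4)/(p - 3)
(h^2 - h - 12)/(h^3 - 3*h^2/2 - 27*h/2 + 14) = 2*(h + 3)/(2*h^2 + 5*h - 7)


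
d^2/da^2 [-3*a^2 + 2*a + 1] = -6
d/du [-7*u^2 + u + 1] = 1 - 14*u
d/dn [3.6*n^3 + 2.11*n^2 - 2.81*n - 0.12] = 10.8*n^2 + 4.22*n - 2.81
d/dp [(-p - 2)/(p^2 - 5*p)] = (p^2 + 4*p - 10)/(p^2*(p^2 - 10*p + 25))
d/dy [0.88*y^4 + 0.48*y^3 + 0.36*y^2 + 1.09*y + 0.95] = 3.52*y^3 + 1.44*y^2 + 0.72*y + 1.09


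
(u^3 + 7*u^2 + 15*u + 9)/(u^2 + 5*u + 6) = (u^2 + 4*u + 3)/(u + 2)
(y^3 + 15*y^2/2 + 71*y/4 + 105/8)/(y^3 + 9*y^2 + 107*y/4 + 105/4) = (y + 3/2)/(y + 3)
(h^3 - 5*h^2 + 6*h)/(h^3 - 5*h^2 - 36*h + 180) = h*(h^2 - 5*h + 6)/(h^3 - 5*h^2 - 36*h + 180)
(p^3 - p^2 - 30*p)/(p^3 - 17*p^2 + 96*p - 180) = p*(p + 5)/(p^2 - 11*p + 30)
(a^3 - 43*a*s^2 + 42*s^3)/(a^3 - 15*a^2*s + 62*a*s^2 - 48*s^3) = (-a - 7*s)/(-a + 8*s)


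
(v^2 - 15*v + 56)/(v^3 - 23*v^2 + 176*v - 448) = 1/(v - 8)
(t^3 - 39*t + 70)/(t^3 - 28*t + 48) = (t^3 - 39*t + 70)/(t^3 - 28*t + 48)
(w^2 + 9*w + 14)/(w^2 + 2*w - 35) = (w + 2)/(w - 5)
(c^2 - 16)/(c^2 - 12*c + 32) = (c + 4)/(c - 8)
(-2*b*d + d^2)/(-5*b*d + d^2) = (2*b - d)/(5*b - d)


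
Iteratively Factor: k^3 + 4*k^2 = (k)*(k^2 + 4*k) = k^2*(k + 4)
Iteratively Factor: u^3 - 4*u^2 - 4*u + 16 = (u - 2)*(u^2 - 2*u - 8) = (u - 4)*(u - 2)*(u + 2)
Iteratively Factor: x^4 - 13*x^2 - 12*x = (x + 1)*(x^3 - x^2 - 12*x) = x*(x + 1)*(x^2 - x - 12) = x*(x - 4)*(x + 1)*(x + 3)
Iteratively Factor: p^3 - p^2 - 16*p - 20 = (p + 2)*(p^2 - 3*p - 10) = (p + 2)^2*(p - 5)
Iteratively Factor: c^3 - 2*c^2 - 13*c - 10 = (c - 5)*(c^2 + 3*c + 2) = (c - 5)*(c + 2)*(c + 1)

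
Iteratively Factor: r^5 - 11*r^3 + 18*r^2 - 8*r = (r - 1)*(r^4 + r^3 - 10*r^2 + 8*r) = (r - 2)*(r - 1)*(r^3 + 3*r^2 - 4*r) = r*(r - 2)*(r - 1)*(r^2 + 3*r - 4) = r*(r - 2)*(r - 1)*(r + 4)*(r - 1)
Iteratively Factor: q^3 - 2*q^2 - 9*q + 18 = (q - 2)*(q^2 - 9) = (q - 2)*(q + 3)*(q - 3)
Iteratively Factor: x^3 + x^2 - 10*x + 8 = (x + 4)*(x^2 - 3*x + 2) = (x - 2)*(x + 4)*(x - 1)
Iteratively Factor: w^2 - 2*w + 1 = (w - 1)*(w - 1)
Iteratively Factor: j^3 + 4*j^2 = (j)*(j^2 + 4*j) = j^2*(j + 4)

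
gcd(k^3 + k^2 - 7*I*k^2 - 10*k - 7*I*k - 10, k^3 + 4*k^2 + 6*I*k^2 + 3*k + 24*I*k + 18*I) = k + 1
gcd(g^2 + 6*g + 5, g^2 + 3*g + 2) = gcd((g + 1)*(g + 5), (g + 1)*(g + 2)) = g + 1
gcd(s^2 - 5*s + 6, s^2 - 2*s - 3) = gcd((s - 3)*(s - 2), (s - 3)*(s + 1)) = s - 3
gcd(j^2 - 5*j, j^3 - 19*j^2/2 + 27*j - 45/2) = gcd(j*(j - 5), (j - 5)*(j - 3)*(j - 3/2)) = j - 5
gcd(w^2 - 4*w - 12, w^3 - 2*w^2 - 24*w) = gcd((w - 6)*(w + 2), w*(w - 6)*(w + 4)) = w - 6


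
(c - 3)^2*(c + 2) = c^3 - 4*c^2 - 3*c + 18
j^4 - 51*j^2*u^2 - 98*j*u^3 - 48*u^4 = (j - 8*u)*(j + u)^2*(j + 6*u)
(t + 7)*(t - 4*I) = t^2 + 7*t - 4*I*t - 28*I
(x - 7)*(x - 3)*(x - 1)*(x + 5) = x^4 - 6*x^3 - 24*x^2 + 134*x - 105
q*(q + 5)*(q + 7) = q^3 + 12*q^2 + 35*q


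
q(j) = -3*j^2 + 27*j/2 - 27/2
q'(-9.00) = 67.50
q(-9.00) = -378.00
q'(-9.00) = 67.50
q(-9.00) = -378.00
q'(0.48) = 10.62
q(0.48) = -7.71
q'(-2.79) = 30.24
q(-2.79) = -74.52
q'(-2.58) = 28.98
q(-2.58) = -68.30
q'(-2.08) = 25.98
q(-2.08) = -54.56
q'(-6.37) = 51.72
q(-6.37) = -221.23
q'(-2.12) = 26.22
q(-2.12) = -55.60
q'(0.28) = 11.82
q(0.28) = -9.96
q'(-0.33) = 15.48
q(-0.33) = -18.28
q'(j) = 27/2 - 6*j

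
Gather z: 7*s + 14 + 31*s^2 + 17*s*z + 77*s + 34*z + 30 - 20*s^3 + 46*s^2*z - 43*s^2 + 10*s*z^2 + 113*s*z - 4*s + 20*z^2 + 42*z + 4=-20*s^3 - 12*s^2 + 80*s + z^2*(10*s + 20) + z*(46*s^2 + 130*s + 76) + 48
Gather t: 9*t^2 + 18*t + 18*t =9*t^2 + 36*t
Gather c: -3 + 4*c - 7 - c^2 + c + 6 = -c^2 + 5*c - 4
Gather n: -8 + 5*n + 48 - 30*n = 40 - 25*n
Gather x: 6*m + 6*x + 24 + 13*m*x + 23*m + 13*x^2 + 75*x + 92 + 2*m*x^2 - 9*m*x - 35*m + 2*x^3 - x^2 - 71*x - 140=-6*m + 2*x^3 + x^2*(2*m + 12) + x*(4*m + 10) - 24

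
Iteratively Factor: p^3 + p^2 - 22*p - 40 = (p - 5)*(p^2 + 6*p + 8) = (p - 5)*(p + 2)*(p + 4)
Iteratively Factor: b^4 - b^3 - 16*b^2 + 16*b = (b + 4)*(b^3 - 5*b^2 + 4*b) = (b - 4)*(b + 4)*(b^2 - b) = b*(b - 4)*(b + 4)*(b - 1)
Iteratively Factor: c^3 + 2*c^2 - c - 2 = (c - 1)*(c^2 + 3*c + 2) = (c - 1)*(c + 1)*(c + 2)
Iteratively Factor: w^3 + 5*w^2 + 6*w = (w)*(w^2 + 5*w + 6) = w*(w + 3)*(w + 2)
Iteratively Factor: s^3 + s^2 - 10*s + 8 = (s + 4)*(s^2 - 3*s + 2) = (s - 1)*(s + 4)*(s - 2)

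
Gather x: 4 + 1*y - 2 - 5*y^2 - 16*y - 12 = -5*y^2 - 15*y - 10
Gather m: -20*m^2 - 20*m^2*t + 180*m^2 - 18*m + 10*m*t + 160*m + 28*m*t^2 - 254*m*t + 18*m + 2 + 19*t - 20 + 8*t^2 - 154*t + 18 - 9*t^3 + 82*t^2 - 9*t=m^2*(160 - 20*t) + m*(28*t^2 - 244*t + 160) - 9*t^3 + 90*t^2 - 144*t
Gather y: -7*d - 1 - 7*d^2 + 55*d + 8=-7*d^2 + 48*d + 7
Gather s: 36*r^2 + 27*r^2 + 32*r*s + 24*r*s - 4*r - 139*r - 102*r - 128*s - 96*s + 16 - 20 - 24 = 63*r^2 - 245*r + s*(56*r - 224) - 28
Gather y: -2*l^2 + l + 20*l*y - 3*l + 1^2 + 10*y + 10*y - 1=-2*l^2 - 2*l + y*(20*l + 20)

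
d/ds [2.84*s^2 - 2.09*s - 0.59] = 5.68*s - 2.09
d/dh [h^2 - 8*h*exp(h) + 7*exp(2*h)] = -8*h*exp(h) + 2*h + 14*exp(2*h) - 8*exp(h)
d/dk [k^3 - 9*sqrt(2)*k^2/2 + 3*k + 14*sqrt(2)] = 3*k^2 - 9*sqrt(2)*k + 3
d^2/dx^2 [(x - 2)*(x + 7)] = 2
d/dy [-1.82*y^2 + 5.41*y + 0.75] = 5.41 - 3.64*y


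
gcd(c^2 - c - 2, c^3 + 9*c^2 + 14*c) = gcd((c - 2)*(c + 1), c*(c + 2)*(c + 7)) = 1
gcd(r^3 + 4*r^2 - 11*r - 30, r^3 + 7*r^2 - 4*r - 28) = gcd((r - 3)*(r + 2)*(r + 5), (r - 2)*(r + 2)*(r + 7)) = r + 2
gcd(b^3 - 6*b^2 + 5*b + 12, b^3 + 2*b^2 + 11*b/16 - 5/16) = b + 1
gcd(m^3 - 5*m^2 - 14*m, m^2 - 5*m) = m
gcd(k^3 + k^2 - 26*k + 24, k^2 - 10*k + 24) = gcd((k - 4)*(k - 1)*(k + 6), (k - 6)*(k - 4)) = k - 4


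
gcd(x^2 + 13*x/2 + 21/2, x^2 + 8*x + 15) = x + 3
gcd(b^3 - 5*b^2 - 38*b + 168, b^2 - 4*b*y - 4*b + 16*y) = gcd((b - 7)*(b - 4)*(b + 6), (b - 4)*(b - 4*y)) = b - 4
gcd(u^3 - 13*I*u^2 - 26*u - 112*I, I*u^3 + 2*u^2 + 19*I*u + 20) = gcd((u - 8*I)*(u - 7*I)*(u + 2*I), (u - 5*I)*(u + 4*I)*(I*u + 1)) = 1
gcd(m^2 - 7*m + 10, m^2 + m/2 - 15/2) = 1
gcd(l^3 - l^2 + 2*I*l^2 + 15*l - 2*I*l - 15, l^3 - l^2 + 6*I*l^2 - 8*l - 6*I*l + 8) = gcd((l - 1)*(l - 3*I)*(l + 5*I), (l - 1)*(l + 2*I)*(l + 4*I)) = l - 1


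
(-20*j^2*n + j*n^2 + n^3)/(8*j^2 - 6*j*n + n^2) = n*(-5*j - n)/(2*j - n)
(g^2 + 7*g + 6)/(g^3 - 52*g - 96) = (g + 1)/(g^2 - 6*g - 16)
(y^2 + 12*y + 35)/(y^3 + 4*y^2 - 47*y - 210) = (y + 7)/(y^2 - y - 42)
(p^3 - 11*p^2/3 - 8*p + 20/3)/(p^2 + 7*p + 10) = (3*p^2 - 17*p + 10)/(3*(p + 5))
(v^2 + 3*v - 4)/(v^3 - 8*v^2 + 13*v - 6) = (v + 4)/(v^2 - 7*v + 6)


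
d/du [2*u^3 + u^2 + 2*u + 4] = 6*u^2 + 2*u + 2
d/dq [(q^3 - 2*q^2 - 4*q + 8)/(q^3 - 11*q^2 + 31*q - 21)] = (-9*q^4 + 70*q^3 - 193*q^2 + 260*q - 164)/(q^6 - 22*q^5 + 183*q^4 - 724*q^3 + 1423*q^2 - 1302*q + 441)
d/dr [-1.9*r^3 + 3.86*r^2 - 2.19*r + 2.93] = -5.7*r^2 + 7.72*r - 2.19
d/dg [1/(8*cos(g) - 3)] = 8*sin(g)/(8*cos(g) - 3)^2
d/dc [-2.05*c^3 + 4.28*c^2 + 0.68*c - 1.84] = -6.15*c^2 + 8.56*c + 0.68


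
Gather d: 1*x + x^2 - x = x^2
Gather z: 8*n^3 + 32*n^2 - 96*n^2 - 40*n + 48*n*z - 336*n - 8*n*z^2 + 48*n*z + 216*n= 8*n^3 - 64*n^2 - 8*n*z^2 + 96*n*z - 160*n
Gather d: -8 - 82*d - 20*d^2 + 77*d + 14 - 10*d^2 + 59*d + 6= -30*d^2 + 54*d + 12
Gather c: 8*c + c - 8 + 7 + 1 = 9*c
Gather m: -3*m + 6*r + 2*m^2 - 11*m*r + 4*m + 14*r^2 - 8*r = 2*m^2 + m*(1 - 11*r) + 14*r^2 - 2*r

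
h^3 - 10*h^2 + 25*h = h*(h - 5)^2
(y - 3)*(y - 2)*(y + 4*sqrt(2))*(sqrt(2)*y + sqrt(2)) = sqrt(2)*y^4 - 4*sqrt(2)*y^3 + 8*y^3 - 32*y^2 + sqrt(2)*y^2 + 8*y + 6*sqrt(2)*y + 48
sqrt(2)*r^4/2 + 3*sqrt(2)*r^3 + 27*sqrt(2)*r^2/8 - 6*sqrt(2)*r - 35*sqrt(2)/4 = (r + 5/2)*(r + 7/2)*(r - sqrt(2))*(sqrt(2)*r/2 + 1)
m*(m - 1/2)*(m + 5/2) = m^3 + 2*m^2 - 5*m/4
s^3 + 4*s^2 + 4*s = s*(s + 2)^2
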